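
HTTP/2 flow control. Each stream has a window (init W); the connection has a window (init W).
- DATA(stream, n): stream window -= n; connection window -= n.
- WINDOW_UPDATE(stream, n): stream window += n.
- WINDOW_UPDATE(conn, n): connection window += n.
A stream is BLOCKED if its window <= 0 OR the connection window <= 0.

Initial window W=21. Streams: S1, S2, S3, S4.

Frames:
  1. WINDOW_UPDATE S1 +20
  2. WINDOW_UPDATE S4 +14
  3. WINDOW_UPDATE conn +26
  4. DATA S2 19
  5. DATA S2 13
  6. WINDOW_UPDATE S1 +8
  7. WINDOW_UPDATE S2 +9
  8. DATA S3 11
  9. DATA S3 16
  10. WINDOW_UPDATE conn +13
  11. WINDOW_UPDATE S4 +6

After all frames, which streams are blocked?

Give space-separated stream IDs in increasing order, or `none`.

Answer: S2 S3

Derivation:
Op 1: conn=21 S1=41 S2=21 S3=21 S4=21 blocked=[]
Op 2: conn=21 S1=41 S2=21 S3=21 S4=35 blocked=[]
Op 3: conn=47 S1=41 S2=21 S3=21 S4=35 blocked=[]
Op 4: conn=28 S1=41 S2=2 S3=21 S4=35 blocked=[]
Op 5: conn=15 S1=41 S2=-11 S3=21 S4=35 blocked=[2]
Op 6: conn=15 S1=49 S2=-11 S3=21 S4=35 blocked=[2]
Op 7: conn=15 S1=49 S2=-2 S3=21 S4=35 blocked=[2]
Op 8: conn=4 S1=49 S2=-2 S3=10 S4=35 blocked=[2]
Op 9: conn=-12 S1=49 S2=-2 S3=-6 S4=35 blocked=[1, 2, 3, 4]
Op 10: conn=1 S1=49 S2=-2 S3=-6 S4=35 blocked=[2, 3]
Op 11: conn=1 S1=49 S2=-2 S3=-6 S4=41 blocked=[2, 3]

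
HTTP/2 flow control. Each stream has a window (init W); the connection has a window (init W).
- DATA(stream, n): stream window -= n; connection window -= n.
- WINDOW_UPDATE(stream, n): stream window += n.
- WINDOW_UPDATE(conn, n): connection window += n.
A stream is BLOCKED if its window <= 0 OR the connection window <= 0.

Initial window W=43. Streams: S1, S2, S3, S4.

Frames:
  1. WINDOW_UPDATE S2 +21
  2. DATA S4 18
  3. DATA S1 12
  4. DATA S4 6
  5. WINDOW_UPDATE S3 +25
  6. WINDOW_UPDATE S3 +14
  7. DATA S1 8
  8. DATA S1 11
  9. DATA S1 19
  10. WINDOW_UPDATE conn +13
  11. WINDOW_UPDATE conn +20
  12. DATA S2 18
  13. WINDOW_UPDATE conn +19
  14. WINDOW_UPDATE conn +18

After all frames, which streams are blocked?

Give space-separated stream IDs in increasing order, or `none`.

Answer: S1

Derivation:
Op 1: conn=43 S1=43 S2=64 S3=43 S4=43 blocked=[]
Op 2: conn=25 S1=43 S2=64 S3=43 S4=25 blocked=[]
Op 3: conn=13 S1=31 S2=64 S3=43 S4=25 blocked=[]
Op 4: conn=7 S1=31 S2=64 S3=43 S4=19 blocked=[]
Op 5: conn=7 S1=31 S2=64 S3=68 S4=19 blocked=[]
Op 6: conn=7 S1=31 S2=64 S3=82 S4=19 blocked=[]
Op 7: conn=-1 S1=23 S2=64 S3=82 S4=19 blocked=[1, 2, 3, 4]
Op 8: conn=-12 S1=12 S2=64 S3=82 S4=19 blocked=[1, 2, 3, 4]
Op 9: conn=-31 S1=-7 S2=64 S3=82 S4=19 blocked=[1, 2, 3, 4]
Op 10: conn=-18 S1=-7 S2=64 S3=82 S4=19 blocked=[1, 2, 3, 4]
Op 11: conn=2 S1=-7 S2=64 S3=82 S4=19 blocked=[1]
Op 12: conn=-16 S1=-7 S2=46 S3=82 S4=19 blocked=[1, 2, 3, 4]
Op 13: conn=3 S1=-7 S2=46 S3=82 S4=19 blocked=[1]
Op 14: conn=21 S1=-7 S2=46 S3=82 S4=19 blocked=[1]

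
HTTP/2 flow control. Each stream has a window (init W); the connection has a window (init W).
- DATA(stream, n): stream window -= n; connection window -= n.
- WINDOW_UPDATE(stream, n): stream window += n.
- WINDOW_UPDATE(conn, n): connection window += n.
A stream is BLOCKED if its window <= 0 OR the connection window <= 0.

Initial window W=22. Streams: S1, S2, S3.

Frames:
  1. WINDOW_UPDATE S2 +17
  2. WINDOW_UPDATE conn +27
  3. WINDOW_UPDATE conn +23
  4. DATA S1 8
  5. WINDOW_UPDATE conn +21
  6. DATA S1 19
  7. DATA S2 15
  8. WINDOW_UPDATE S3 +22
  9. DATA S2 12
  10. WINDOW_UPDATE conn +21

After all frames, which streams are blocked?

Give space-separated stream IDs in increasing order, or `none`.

Answer: S1

Derivation:
Op 1: conn=22 S1=22 S2=39 S3=22 blocked=[]
Op 2: conn=49 S1=22 S2=39 S3=22 blocked=[]
Op 3: conn=72 S1=22 S2=39 S3=22 blocked=[]
Op 4: conn=64 S1=14 S2=39 S3=22 blocked=[]
Op 5: conn=85 S1=14 S2=39 S3=22 blocked=[]
Op 6: conn=66 S1=-5 S2=39 S3=22 blocked=[1]
Op 7: conn=51 S1=-5 S2=24 S3=22 blocked=[1]
Op 8: conn=51 S1=-5 S2=24 S3=44 blocked=[1]
Op 9: conn=39 S1=-5 S2=12 S3=44 blocked=[1]
Op 10: conn=60 S1=-5 S2=12 S3=44 blocked=[1]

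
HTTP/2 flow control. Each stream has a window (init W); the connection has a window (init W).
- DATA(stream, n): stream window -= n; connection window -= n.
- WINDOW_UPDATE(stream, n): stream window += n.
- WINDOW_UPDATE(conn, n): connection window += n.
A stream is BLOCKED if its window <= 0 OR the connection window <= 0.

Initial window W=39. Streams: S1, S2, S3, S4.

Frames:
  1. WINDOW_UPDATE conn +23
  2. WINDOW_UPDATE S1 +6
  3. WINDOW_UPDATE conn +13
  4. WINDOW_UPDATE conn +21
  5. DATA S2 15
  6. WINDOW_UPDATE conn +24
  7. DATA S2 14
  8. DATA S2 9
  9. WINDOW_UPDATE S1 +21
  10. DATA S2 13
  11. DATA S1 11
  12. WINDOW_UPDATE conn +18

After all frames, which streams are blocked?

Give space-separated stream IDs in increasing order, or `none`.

Op 1: conn=62 S1=39 S2=39 S3=39 S4=39 blocked=[]
Op 2: conn=62 S1=45 S2=39 S3=39 S4=39 blocked=[]
Op 3: conn=75 S1=45 S2=39 S3=39 S4=39 blocked=[]
Op 4: conn=96 S1=45 S2=39 S3=39 S4=39 blocked=[]
Op 5: conn=81 S1=45 S2=24 S3=39 S4=39 blocked=[]
Op 6: conn=105 S1=45 S2=24 S3=39 S4=39 blocked=[]
Op 7: conn=91 S1=45 S2=10 S3=39 S4=39 blocked=[]
Op 8: conn=82 S1=45 S2=1 S3=39 S4=39 blocked=[]
Op 9: conn=82 S1=66 S2=1 S3=39 S4=39 blocked=[]
Op 10: conn=69 S1=66 S2=-12 S3=39 S4=39 blocked=[2]
Op 11: conn=58 S1=55 S2=-12 S3=39 S4=39 blocked=[2]
Op 12: conn=76 S1=55 S2=-12 S3=39 S4=39 blocked=[2]

Answer: S2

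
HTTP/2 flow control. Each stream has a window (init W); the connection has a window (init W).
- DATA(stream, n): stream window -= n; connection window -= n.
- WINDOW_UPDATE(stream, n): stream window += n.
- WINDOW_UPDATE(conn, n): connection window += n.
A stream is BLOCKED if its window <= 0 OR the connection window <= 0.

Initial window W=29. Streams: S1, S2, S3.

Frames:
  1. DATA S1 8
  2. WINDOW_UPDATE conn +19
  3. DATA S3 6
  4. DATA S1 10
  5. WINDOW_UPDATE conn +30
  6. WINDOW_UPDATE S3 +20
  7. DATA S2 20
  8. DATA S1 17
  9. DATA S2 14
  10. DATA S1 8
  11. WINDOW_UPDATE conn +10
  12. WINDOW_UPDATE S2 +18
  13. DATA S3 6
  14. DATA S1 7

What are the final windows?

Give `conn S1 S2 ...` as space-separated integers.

Answer: -8 -21 13 37

Derivation:
Op 1: conn=21 S1=21 S2=29 S3=29 blocked=[]
Op 2: conn=40 S1=21 S2=29 S3=29 blocked=[]
Op 3: conn=34 S1=21 S2=29 S3=23 blocked=[]
Op 4: conn=24 S1=11 S2=29 S3=23 blocked=[]
Op 5: conn=54 S1=11 S2=29 S3=23 blocked=[]
Op 6: conn=54 S1=11 S2=29 S3=43 blocked=[]
Op 7: conn=34 S1=11 S2=9 S3=43 blocked=[]
Op 8: conn=17 S1=-6 S2=9 S3=43 blocked=[1]
Op 9: conn=3 S1=-6 S2=-5 S3=43 blocked=[1, 2]
Op 10: conn=-5 S1=-14 S2=-5 S3=43 blocked=[1, 2, 3]
Op 11: conn=5 S1=-14 S2=-5 S3=43 blocked=[1, 2]
Op 12: conn=5 S1=-14 S2=13 S3=43 blocked=[1]
Op 13: conn=-1 S1=-14 S2=13 S3=37 blocked=[1, 2, 3]
Op 14: conn=-8 S1=-21 S2=13 S3=37 blocked=[1, 2, 3]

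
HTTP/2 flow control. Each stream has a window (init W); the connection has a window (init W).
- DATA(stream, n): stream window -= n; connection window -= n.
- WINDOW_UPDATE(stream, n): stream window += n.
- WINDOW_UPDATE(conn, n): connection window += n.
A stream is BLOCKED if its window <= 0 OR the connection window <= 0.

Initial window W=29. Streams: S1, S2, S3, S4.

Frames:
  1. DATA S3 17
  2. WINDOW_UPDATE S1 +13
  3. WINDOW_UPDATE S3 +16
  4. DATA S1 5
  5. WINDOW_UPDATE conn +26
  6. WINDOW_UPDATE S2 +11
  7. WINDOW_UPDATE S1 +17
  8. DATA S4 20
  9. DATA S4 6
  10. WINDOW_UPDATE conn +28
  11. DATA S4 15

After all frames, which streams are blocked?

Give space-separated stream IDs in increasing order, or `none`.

Op 1: conn=12 S1=29 S2=29 S3=12 S4=29 blocked=[]
Op 2: conn=12 S1=42 S2=29 S3=12 S4=29 blocked=[]
Op 3: conn=12 S1=42 S2=29 S3=28 S4=29 blocked=[]
Op 4: conn=7 S1=37 S2=29 S3=28 S4=29 blocked=[]
Op 5: conn=33 S1=37 S2=29 S3=28 S4=29 blocked=[]
Op 6: conn=33 S1=37 S2=40 S3=28 S4=29 blocked=[]
Op 7: conn=33 S1=54 S2=40 S3=28 S4=29 blocked=[]
Op 8: conn=13 S1=54 S2=40 S3=28 S4=9 blocked=[]
Op 9: conn=7 S1=54 S2=40 S3=28 S4=3 blocked=[]
Op 10: conn=35 S1=54 S2=40 S3=28 S4=3 blocked=[]
Op 11: conn=20 S1=54 S2=40 S3=28 S4=-12 blocked=[4]

Answer: S4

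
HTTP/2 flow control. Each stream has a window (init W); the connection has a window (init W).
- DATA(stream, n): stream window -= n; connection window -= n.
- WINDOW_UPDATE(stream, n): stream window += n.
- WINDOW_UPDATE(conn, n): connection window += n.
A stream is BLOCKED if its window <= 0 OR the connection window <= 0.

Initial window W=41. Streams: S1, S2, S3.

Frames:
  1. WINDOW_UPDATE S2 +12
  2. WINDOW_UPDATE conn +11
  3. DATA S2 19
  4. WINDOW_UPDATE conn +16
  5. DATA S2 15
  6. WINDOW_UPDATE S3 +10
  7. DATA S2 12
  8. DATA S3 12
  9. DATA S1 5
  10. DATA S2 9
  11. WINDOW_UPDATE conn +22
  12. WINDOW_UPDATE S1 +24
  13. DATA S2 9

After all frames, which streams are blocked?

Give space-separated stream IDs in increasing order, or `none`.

Op 1: conn=41 S1=41 S2=53 S3=41 blocked=[]
Op 2: conn=52 S1=41 S2=53 S3=41 blocked=[]
Op 3: conn=33 S1=41 S2=34 S3=41 blocked=[]
Op 4: conn=49 S1=41 S2=34 S3=41 blocked=[]
Op 5: conn=34 S1=41 S2=19 S3=41 blocked=[]
Op 6: conn=34 S1=41 S2=19 S3=51 blocked=[]
Op 7: conn=22 S1=41 S2=7 S3=51 blocked=[]
Op 8: conn=10 S1=41 S2=7 S3=39 blocked=[]
Op 9: conn=5 S1=36 S2=7 S3=39 blocked=[]
Op 10: conn=-4 S1=36 S2=-2 S3=39 blocked=[1, 2, 3]
Op 11: conn=18 S1=36 S2=-2 S3=39 blocked=[2]
Op 12: conn=18 S1=60 S2=-2 S3=39 blocked=[2]
Op 13: conn=9 S1=60 S2=-11 S3=39 blocked=[2]

Answer: S2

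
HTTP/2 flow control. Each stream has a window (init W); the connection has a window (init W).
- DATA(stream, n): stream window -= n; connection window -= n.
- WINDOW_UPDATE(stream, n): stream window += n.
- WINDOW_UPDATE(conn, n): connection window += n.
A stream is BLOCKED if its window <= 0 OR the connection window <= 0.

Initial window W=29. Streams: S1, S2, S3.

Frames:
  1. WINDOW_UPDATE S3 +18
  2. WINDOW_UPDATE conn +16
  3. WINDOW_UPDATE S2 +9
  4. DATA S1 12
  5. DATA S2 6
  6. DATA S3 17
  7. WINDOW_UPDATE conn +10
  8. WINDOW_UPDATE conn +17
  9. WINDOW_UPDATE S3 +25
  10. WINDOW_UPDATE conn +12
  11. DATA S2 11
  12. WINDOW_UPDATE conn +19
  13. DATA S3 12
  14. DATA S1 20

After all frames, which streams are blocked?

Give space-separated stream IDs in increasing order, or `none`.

Answer: S1

Derivation:
Op 1: conn=29 S1=29 S2=29 S3=47 blocked=[]
Op 2: conn=45 S1=29 S2=29 S3=47 blocked=[]
Op 3: conn=45 S1=29 S2=38 S3=47 blocked=[]
Op 4: conn=33 S1=17 S2=38 S3=47 blocked=[]
Op 5: conn=27 S1=17 S2=32 S3=47 blocked=[]
Op 6: conn=10 S1=17 S2=32 S3=30 blocked=[]
Op 7: conn=20 S1=17 S2=32 S3=30 blocked=[]
Op 8: conn=37 S1=17 S2=32 S3=30 blocked=[]
Op 9: conn=37 S1=17 S2=32 S3=55 blocked=[]
Op 10: conn=49 S1=17 S2=32 S3=55 blocked=[]
Op 11: conn=38 S1=17 S2=21 S3=55 blocked=[]
Op 12: conn=57 S1=17 S2=21 S3=55 blocked=[]
Op 13: conn=45 S1=17 S2=21 S3=43 blocked=[]
Op 14: conn=25 S1=-3 S2=21 S3=43 blocked=[1]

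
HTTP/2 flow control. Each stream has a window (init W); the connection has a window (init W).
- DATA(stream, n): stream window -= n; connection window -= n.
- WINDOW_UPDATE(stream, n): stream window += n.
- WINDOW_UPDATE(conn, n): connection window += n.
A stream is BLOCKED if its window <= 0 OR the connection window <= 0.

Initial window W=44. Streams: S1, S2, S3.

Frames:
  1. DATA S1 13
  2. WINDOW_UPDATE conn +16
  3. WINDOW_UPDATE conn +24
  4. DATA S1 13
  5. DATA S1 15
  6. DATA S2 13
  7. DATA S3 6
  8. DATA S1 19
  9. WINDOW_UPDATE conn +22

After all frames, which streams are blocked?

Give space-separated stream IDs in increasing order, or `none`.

Answer: S1

Derivation:
Op 1: conn=31 S1=31 S2=44 S3=44 blocked=[]
Op 2: conn=47 S1=31 S2=44 S3=44 blocked=[]
Op 3: conn=71 S1=31 S2=44 S3=44 blocked=[]
Op 4: conn=58 S1=18 S2=44 S3=44 blocked=[]
Op 5: conn=43 S1=3 S2=44 S3=44 blocked=[]
Op 6: conn=30 S1=3 S2=31 S3=44 blocked=[]
Op 7: conn=24 S1=3 S2=31 S3=38 blocked=[]
Op 8: conn=5 S1=-16 S2=31 S3=38 blocked=[1]
Op 9: conn=27 S1=-16 S2=31 S3=38 blocked=[1]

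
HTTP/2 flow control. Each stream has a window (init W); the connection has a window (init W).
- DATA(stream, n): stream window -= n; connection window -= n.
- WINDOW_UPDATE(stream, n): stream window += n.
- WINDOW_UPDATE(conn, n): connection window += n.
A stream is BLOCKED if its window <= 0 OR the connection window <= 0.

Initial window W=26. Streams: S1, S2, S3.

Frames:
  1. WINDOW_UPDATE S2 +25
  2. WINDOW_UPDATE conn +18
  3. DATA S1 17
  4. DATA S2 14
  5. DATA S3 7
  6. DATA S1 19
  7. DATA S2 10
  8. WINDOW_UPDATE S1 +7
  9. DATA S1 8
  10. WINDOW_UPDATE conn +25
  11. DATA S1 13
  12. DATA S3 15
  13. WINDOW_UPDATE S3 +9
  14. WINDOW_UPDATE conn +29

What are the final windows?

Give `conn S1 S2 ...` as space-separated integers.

Op 1: conn=26 S1=26 S2=51 S3=26 blocked=[]
Op 2: conn=44 S1=26 S2=51 S3=26 blocked=[]
Op 3: conn=27 S1=9 S2=51 S3=26 blocked=[]
Op 4: conn=13 S1=9 S2=37 S3=26 blocked=[]
Op 5: conn=6 S1=9 S2=37 S3=19 blocked=[]
Op 6: conn=-13 S1=-10 S2=37 S3=19 blocked=[1, 2, 3]
Op 7: conn=-23 S1=-10 S2=27 S3=19 blocked=[1, 2, 3]
Op 8: conn=-23 S1=-3 S2=27 S3=19 blocked=[1, 2, 3]
Op 9: conn=-31 S1=-11 S2=27 S3=19 blocked=[1, 2, 3]
Op 10: conn=-6 S1=-11 S2=27 S3=19 blocked=[1, 2, 3]
Op 11: conn=-19 S1=-24 S2=27 S3=19 blocked=[1, 2, 3]
Op 12: conn=-34 S1=-24 S2=27 S3=4 blocked=[1, 2, 3]
Op 13: conn=-34 S1=-24 S2=27 S3=13 blocked=[1, 2, 3]
Op 14: conn=-5 S1=-24 S2=27 S3=13 blocked=[1, 2, 3]

Answer: -5 -24 27 13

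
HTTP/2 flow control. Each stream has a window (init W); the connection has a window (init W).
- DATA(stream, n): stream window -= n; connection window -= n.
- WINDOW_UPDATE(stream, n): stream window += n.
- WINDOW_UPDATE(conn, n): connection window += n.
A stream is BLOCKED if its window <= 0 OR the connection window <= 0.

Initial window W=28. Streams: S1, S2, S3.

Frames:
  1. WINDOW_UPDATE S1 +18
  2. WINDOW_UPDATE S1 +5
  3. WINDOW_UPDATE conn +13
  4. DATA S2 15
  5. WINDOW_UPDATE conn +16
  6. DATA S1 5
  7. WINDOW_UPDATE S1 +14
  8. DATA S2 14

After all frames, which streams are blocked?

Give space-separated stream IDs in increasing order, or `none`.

Op 1: conn=28 S1=46 S2=28 S3=28 blocked=[]
Op 2: conn=28 S1=51 S2=28 S3=28 blocked=[]
Op 3: conn=41 S1=51 S2=28 S3=28 blocked=[]
Op 4: conn=26 S1=51 S2=13 S3=28 blocked=[]
Op 5: conn=42 S1=51 S2=13 S3=28 blocked=[]
Op 6: conn=37 S1=46 S2=13 S3=28 blocked=[]
Op 7: conn=37 S1=60 S2=13 S3=28 blocked=[]
Op 8: conn=23 S1=60 S2=-1 S3=28 blocked=[2]

Answer: S2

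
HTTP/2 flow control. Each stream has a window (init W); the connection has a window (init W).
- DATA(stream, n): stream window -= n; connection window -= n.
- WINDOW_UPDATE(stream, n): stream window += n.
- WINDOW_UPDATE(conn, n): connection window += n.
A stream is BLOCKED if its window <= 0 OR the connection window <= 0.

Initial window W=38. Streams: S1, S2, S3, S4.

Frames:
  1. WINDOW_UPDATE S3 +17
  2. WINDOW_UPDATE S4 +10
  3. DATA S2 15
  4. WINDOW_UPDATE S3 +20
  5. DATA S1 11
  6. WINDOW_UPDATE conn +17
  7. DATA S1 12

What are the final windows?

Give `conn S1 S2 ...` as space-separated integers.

Answer: 17 15 23 75 48

Derivation:
Op 1: conn=38 S1=38 S2=38 S3=55 S4=38 blocked=[]
Op 2: conn=38 S1=38 S2=38 S3=55 S4=48 blocked=[]
Op 3: conn=23 S1=38 S2=23 S3=55 S4=48 blocked=[]
Op 4: conn=23 S1=38 S2=23 S3=75 S4=48 blocked=[]
Op 5: conn=12 S1=27 S2=23 S3=75 S4=48 blocked=[]
Op 6: conn=29 S1=27 S2=23 S3=75 S4=48 blocked=[]
Op 7: conn=17 S1=15 S2=23 S3=75 S4=48 blocked=[]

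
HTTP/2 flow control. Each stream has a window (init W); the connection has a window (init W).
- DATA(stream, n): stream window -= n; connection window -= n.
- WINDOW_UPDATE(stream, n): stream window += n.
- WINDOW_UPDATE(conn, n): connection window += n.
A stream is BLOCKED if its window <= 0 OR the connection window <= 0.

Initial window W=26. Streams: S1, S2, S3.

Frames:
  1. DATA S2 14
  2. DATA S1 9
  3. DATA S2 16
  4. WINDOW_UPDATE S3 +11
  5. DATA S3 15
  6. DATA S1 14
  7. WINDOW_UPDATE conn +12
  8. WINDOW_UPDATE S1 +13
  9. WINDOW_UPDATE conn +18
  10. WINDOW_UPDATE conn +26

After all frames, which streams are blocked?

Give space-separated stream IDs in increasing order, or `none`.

Op 1: conn=12 S1=26 S2=12 S3=26 blocked=[]
Op 2: conn=3 S1=17 S2=12 S3=26 blocked=[]
Op 3: conn=-13 S1=17 S2=-4 S3=26 blocked=[1, 2, 3]
Op 4: conn=-13 S1=17 S2=-4 S3=37 blocked=[1, 2, 3]
Op 5: conn=-28 S1=17 S2=-4 S3=22 blocked=[1, 2, 3]
Op 6: conn=-42 S1=3 S2=-4 S3=22 blocked=[1, 2, 3]
Op 7: conn=-30 S1=3 S2=-4 S3=22 blocked=[1, 2, 3]
Op 8: conn=-30 S1=16 S2=-4 S3=22 blocked=[1, 2, 3]
Op 9: conn=-12 S1=16 S2=-4 S3=22 blocked=[1, 2, 3]
Op 10: conn=14 S1=16 S2=-4 S3=22 blocked=[2]

Answer: S2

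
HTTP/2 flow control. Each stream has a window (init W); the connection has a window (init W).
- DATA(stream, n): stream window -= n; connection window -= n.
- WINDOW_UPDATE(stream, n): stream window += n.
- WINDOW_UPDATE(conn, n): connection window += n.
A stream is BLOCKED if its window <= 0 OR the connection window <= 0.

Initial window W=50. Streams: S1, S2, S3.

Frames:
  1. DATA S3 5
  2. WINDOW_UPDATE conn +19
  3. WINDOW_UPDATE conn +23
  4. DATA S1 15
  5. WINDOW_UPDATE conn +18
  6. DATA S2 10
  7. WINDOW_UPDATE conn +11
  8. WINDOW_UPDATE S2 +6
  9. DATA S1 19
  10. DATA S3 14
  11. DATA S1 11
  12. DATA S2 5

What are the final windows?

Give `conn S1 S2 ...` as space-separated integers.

Op 1: conn=45 S1=50 S2=50 S3=45 blocked=[]
Op 2: conn=64 S1=50 S2=50 S3=45 blocked=[]
Op 3: conn=87 S1=50 S2=50 S3=45 blocked=[]
Op 4: conn=72 S1=35 S2=50 S3=45 blocked=[]
Op 5: conn=90 S1=35 S2=50 S3=45 blocked=[]
Op 6: conn=80 S1=35 S2=40 S3=45 blocked=[]
Op 7: conn=91 S1=35 S2=40 S3=45 blocked=[]
Op 8: conn=91 S1=35 S2=46 S3=45 blocked=[]
Op 9: conn=72 S1=16 S2=46 S3=45 blocked=[]
Op 10: conn=58 S1=16 S2=46 S3=31 blocked=[]
Op 11: conn=47 S1=5 S2=46 S3=31 blocked=[]
Op 12: conn=42 S1=5 S2=41 S3=31 blocked=[]

Answer: 42 5 41 31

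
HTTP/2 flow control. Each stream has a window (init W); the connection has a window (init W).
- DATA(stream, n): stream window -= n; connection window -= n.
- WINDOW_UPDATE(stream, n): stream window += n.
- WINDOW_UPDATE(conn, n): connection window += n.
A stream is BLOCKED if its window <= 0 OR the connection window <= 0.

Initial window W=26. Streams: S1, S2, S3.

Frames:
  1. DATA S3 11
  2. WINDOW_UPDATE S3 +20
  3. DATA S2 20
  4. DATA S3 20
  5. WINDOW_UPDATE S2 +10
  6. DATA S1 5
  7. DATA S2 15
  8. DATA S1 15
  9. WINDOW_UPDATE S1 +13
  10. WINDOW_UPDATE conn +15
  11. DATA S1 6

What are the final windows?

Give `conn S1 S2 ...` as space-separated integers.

Answer: -51 13 1 15

Derivation:
Op 1: conn=15 S1=26 S2=26 S3=15 blocked=[]
Op 2: conn=15 S1=26 S2=26 S3=35 blocked=[]
Op 3: conn=-5 S1=26 S2=6 S3=35 blocked=[1, 2, 3]
Op 4: conn=-25 S1=26 S2=6 S3=15 blocked=[1, 2, 3]
Op 5: conn=-25 S1=26 S2=16 S3=15 blocked=[1, 2, 3]
Op 6: conn=-30 S1=21 S2=16 S3=15 blocked=[1, 2, 3]
Op 7: conn=-45 S1=21 S2=1 S3=15 blocked=[1, 2, 3]
Op 8: conn=-60 S1=6 S2=1 S3=15 blocked=[1, 2, 3]
Op 9: conn=-60 S1=19 S2=1 S3=15 blocked=[1, 2, 3]
Op 10: conn=-45 S1=19 S2=1 S3=15 blocked=[1, 2, 3]
Op 11: conn=-51 S1=13 S2=1 S3=15 blocked=[1, 2, 3]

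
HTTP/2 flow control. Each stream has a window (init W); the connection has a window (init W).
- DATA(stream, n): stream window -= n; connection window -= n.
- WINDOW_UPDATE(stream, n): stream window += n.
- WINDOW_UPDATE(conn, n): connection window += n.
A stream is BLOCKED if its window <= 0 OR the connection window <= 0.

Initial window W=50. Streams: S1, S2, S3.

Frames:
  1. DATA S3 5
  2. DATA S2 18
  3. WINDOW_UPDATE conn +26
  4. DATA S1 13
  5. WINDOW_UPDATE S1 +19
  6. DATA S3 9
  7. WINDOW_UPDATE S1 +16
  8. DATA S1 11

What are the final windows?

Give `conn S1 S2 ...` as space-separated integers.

Op 1: conn=45 S1=50 S2=50 S3=45 blocked=[]
Op 2: conn=27 S1=50 S2=32 S3=45 blocked=[]
Op 3: conn=53 S1=50 S2=32 S3=45 blocked=[]
Op 4: conn=40 S1=37 S2=32 S3=45 blocked=[]
Op 5: conn=40 S1=56 S2=32 S3=45 blocked=[]
Op 6: conn=31 S1=56 S2=32 S3=36 blocked=[]
Op 7: conn=31 S1=72 S2=32 S3=36 blocked=[]
Op 8: conn=20 S1=61 S2=32 S3=36 blocked=[]

Answer: 20 61 32 36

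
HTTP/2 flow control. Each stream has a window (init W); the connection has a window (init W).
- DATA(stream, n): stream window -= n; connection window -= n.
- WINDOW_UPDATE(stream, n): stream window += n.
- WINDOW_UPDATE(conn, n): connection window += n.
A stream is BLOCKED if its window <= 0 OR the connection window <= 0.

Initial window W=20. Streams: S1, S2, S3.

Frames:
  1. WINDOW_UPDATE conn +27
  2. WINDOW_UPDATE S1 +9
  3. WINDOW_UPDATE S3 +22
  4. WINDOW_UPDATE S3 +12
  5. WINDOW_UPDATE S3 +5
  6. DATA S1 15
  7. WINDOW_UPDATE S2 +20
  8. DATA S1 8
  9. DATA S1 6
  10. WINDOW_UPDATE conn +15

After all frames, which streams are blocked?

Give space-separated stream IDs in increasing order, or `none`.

Answer: S1

Derivation:
Op 1: conn=47 S1=20 S2=20 S3=20 blocked=[]
Op 2: conn=47 S1=29 S2=20 S3=20 blocked=[]
Op 3: conn=47 S1=29 S2=20 S3=42 blocked=[]
Op 4: conn=47 S1=29 S2=20 S3=54 blocked=[]
Op 5: conn=47 S1=29 S2=20 S3=59 blocked=[]
Op 6: conn=32 S1=14 S2=20 S3=59 blocked=[]
Op 7: conn=32 S1=14 S2=40 S3=59 blocked=[]
Op 8: conn=24 S1=6 S2=40 S3=59 blocked=[]
Op 9: conn=18 S1=0 S2=40 S3=59 blocked=[1]
Op 10: conn=33 S1=0 S2=40 S3=59 blocked=[1]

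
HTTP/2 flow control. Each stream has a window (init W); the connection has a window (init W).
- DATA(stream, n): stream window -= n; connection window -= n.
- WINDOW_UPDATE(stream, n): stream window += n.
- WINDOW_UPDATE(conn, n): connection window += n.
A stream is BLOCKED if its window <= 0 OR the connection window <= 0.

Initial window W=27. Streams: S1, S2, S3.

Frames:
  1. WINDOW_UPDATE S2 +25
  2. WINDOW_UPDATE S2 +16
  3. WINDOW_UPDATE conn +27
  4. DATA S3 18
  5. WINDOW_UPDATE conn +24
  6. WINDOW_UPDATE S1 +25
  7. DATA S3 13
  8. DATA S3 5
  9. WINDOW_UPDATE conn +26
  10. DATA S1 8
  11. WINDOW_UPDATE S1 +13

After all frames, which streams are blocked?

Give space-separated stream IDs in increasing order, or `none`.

Op 1: conn=27 S1=27 S2=52 S3=27 blocked=[]
Op 2: conn=27 S1=27 S2=68 S3=27 blocked=[]
Op 3: conn=54 S1=27 S2=68 S3=27 blocked=[]
Op 4: conn=36 S1=27 S2=68 S3=9 blocked=[]
Op 5: conn=60 S1=27 S2=68 S3=9 blocked=[]
Op 6: conn=60 S1=52 S2=68 S3=9 blocked=[]
Op 7: conn=47 S1=52 S2=68 S3=-4 blocked=[3]
Op 8: conn=42 S1=52 S2=68 S3=-9 blocked=[3]
Op 9: conn=68 S1=52 S2=68 S3=-9 blocked=[3]
Op 10: conn=60 S1=44 S2=68 S3=-9 blocked=[3]
Op 11: conn=60 S1=57 S2=68 S3=-9 blocked=[3]

Answer: S3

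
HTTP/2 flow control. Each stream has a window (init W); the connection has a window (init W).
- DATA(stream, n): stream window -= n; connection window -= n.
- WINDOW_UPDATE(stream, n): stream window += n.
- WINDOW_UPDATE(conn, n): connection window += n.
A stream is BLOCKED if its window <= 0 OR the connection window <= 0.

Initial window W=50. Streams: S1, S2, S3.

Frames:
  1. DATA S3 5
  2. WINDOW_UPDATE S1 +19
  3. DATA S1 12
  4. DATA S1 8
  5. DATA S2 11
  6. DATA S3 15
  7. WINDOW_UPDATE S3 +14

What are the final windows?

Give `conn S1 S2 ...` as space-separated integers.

Answer: -1 49 39 44

Derivation:
Op 1: conn=45 S1=50 S2=50 S3=45 blocked=[]
Op 2: conn=45 S1=69 S2=50 S3=45 blocked=[]
Op 3: conn=33 S1=57 S2=50 S3=45 blocked=[]
Op 4: conn=25 S1=49 S2=50 S3=45 blocked=[]
Op 5: conn=14 S1=49 S2=39 S3=45 blocked=[]
Op 6: conn=-1 S1=49 S2=39 S3=30 blocked=[1, 2, 3]
Op 7: conn=-1 S1=49 S2=39 S3=44 blocked=[1, 2, 3]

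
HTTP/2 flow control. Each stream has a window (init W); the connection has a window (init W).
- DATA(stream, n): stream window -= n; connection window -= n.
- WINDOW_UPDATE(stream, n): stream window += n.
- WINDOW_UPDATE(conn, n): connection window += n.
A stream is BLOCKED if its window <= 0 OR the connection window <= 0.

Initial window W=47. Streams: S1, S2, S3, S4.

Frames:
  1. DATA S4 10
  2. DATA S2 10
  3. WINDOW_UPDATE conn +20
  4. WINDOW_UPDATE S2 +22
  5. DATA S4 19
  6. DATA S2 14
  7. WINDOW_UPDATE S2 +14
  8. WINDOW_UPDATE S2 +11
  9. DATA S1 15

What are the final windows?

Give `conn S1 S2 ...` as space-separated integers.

Op 1: conn=37 S1=47 S2=47 S3=47 S4=37 blocked=[]
Op 2: conn=27 S1=47 S2=37 S3=47 S4=37 blocked=[]
Op 3: conn=47 S1=47 S2=37 S3=47 S4=37 blocked=[]
Op 4: conn=47 S1=47 S2=59 S3=47 S4=37 blocked=[]
Op 5: conn=28 S1=47 S2=59 S3=47 S4=18 blocked=[]
Op 6: conn=14 S1=47 S2=45 S3=47 S4=18 blocked=[]
Op 7: conn=14 S1=47 S2=59 S3=47 S4=18 blocked=[]
Op 8: conn=14 S1=47 S2=70 S3=47 S4=18 blocked=[]
Op 9: conn=-1 S1=32 S2=70 S3=47 S4=18 blocked=[1, 2, 3, 4]

Answer: -1 32 70 47 18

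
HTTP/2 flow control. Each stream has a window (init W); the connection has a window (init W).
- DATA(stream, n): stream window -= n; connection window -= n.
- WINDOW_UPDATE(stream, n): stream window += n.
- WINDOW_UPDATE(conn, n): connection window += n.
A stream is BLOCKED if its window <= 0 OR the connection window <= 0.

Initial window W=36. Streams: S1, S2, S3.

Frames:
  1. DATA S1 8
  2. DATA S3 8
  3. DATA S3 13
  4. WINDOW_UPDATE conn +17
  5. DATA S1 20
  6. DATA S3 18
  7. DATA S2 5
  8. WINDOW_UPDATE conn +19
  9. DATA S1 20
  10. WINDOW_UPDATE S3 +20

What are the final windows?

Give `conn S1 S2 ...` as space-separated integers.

Op 1: conn=28 S1=28 S2=36 S3=36 blocked=[]
Op 2: conn=20 S1=28 S2=36 S3=28 blocked=[]
Op 3: conn=7 S1=28 S2=36 S3=15 blocked=[]
Op 4: conn=24 S1=28 S2=36 S3=15 blocked=[]
Op 5: conn=4 S1=8 S2=36 S3=15 blocked=[]
Op 6: conn=-14 S1=8 S2=36 S3=-3 blocked=[1, 2, 3]
Op 7: conn=-19 S1=8 S2=31 S3=-3 blocked=[1, 2, 3]
Op 8: conn=0 S1=8 S2=31 S3=-3 blocked=[1, 2, 3]
Op 9: conn=-20 S1=-12 S2=31 S3=-3 blocked=[1, 2, 3]
Op 10: conn=-20 S1=-12 S2=31 S3=17 blocked=[1, 2, 3]

Answer: -20 -12 31 17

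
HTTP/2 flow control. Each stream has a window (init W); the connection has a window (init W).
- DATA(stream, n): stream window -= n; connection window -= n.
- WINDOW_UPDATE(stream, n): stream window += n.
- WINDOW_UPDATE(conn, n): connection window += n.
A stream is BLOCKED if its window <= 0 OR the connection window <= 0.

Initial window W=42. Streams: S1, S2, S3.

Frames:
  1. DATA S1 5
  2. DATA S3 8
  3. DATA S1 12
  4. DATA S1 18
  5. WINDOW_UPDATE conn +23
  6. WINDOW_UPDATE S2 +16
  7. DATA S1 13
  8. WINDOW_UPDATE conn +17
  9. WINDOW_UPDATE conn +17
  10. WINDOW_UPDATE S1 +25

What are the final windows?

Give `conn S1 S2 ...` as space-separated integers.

Op 1: conn=37 S1=37 S2=42 S3=42 blocked=[]
Op 2: conn=29 S1=37 S2=42 S3=34 blocked=[]
Op 3: conn=17 S1=25 S2=42 S3=34 blocked=[]
Op 4: conn=-1 S1=7 S2=42 S3=34 blocked=[1, 2, 3]
Op 5: conn=22 S1=7 S2=42 S3=34 blocked=[]
Op 6: conn=22 S1=7 S2=58 S3=34 blocked=[]
Op 7: conn=9 S1=-6 S2=58 S3=34 blocked=[1]
Op 8: conn=26 S1=-6 S2=58 S3=34 blocked=[1]
Op 9: conn=43 S1=-6 S2=58 S3=34 blocked=[1]
Op 10: conn=43 S1=19 S2=58 S3=34 blocked=[]

Answer: 43 19 58 34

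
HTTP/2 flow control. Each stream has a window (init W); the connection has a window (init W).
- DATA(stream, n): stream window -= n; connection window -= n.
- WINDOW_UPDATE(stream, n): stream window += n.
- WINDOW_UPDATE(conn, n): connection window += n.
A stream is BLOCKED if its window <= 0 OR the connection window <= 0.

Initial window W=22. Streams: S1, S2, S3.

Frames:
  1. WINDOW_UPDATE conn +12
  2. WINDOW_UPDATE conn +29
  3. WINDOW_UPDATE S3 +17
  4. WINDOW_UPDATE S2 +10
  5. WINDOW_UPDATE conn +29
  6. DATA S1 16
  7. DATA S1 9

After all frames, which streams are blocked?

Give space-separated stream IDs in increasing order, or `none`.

Op 1: conn=34 S1=22 S2=22 S3=22 blocked=[]
Op 2: conn=63 S1=22 S2=22 S3=22 blocked=[]
Op 3: conn=63 S1=22 S2=22 S3=39 blocked=[]
Op 4: conn=63 S1=22 S2=32 S3=39 blocked=[]
Op 5: conn=92 S1=22 S2=32 S3=39 blocked=[]
Op 6: conn=76 S1=6 S2=32 S3=39 blocked=[]
Op 7: conn=67 S1=-3 S2=32 S3=39 blocked=[1]

Answer: S1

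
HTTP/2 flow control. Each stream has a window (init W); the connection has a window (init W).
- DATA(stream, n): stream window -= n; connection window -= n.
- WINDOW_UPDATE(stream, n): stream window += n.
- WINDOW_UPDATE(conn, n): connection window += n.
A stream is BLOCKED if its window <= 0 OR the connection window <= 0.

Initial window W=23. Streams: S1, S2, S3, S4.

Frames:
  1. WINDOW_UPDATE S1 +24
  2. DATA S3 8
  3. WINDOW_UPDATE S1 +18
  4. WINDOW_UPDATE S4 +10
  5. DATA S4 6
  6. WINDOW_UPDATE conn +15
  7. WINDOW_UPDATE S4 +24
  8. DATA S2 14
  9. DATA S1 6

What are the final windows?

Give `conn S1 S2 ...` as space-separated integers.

Answer: 4 59 9 15 51

Derivation:
Op 1: conn=23 S1=47 S2=23 S3=23 S4=23 blocked=[]
Op 2: conn=15 S1=47 S2=23 S3=15 S4=23 blocked=[]
Op 3: conn=15 S1=65 S2=23 S3=15 S4=23 blocked=[]
Op 4: conn=15 S1=65 S2=23 S3=15 S4=33 blocked=[]
Op 5: conn=9 S1=65 S2=23 S3=15 S4=27 blocked=[]
Op 6: conn=24 S1=65 S2=23 S3=15 S4=27 blocked=[]
Op 7: conn=24 S1=65 S2=23 S3=15 S4=51 blocked=[]
Op 8: conn=10 S1=65 S2=9 S3=15 S4=51 blocked=[]
Op 9: conn=4 S1=59 S2=9 S3=15 S4=51 blocked=[]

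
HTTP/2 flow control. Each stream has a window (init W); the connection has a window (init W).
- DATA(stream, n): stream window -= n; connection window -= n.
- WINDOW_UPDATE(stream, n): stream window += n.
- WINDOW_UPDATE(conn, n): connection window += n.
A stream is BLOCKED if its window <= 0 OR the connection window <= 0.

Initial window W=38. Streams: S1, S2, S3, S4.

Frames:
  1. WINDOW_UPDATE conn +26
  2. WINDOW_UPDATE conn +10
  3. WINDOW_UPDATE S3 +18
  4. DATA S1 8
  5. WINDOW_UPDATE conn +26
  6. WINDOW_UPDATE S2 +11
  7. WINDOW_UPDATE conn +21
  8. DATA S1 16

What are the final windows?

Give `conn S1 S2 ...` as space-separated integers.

Answer: 97 14 49 56 38

Derivation:
Op 1: conn=64 S1=38 S2=38 S3=38 S4=38 blocked=[]
Op 2: conn=74 S1=38 S2=38 S3=38 S4=38 blocked=[]
Op 3: conn=74 S1=38 S2=38 S3=56 S4=38 blocked=[]
Op 4: conn=66 S1=30 S2=38 S3=56 S4=38 blocked=[]
Op 5: conn=92 S1=30 S2=38 S3=56 S4=38 blocked=[]
Op 6: conn=92 S1=30 S2=49 S3=56 S4=38 blocked=[]
Op 7: conn=113 S1=30 S2=49 S3=56 S4=38 blocked=[]
Op 8: conn=97 S1=14 S2=49 S3=56 S4=38 blocked=[]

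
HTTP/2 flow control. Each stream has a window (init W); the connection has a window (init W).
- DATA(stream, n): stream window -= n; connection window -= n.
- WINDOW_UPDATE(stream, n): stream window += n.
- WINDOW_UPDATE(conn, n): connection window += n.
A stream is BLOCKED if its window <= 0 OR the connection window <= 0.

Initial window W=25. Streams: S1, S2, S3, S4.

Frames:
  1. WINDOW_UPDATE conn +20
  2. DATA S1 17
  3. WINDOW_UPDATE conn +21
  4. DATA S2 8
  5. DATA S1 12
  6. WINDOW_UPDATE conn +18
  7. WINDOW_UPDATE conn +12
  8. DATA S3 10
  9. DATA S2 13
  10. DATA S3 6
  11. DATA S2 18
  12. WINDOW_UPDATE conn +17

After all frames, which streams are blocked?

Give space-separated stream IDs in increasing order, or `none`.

Op 1: conn=45 S1=25 S2=25 S3=25 S4=25 blocked=[]
Op 2: conn=28 S1=8 S2=25 S3=25 S4=25 blocked=[]
Op 3: conn=49 S1=8 S2=25 S3=25 S4=25 blocked=[]
Op 4: conn=41 S1=8 S2=17 S3=25 S4=25 blocked=[]
Op 5: conn=29 S1=-4 S2=17 S3=25 S4=25 blocked=[1]
Op 6: conn=47 S1=-4 S2=17 S3=25 S4=25 blocked=[1]
Op 7: conn=59 S1=-4 S2=17 S3=25 S4=25 blocked=[1]
Op 8: conn=49 S1=-4 S2=17 S3=15 S4=25 blocked=[1]
Op 9: conn=36 S1=-4 S2=4 S3=15 S4=25 blocked=[1]
Op 10: conn=30 S1=-4 S2=4 S3=9 S4=25 blocked=[1]
Op 11: conn=12 S1=-4 S2=-14 S3=9 S4=25 blocked=[1, 2]
Op 12: conn=29 S1=-4 S2=-14 S3=9 S4=25 blocked=[1, 2]

Answer: S1 S2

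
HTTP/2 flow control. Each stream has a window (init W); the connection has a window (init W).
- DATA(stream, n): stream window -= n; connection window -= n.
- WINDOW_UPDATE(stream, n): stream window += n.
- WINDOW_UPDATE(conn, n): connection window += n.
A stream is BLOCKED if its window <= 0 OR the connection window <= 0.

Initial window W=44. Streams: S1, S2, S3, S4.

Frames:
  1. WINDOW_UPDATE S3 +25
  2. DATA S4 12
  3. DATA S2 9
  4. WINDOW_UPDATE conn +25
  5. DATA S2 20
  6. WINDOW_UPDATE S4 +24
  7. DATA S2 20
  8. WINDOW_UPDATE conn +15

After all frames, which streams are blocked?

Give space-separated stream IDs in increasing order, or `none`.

Answer: S2

Derivation:
Op 1: conn=44 S1=44 S2=44 S3=69 S4=44 blocked=[]
Op 2: conn=32 S1=44 S2=44 S3=69 S4=32 blocked=[]
Op 3: conn=23 S1=44 S2=35 S3=69 S4=32 blocked=[]
Op 4: conn=48 S1=44 S2=35 S3=69 S4=32 blocked=[]
Op 5: conn=28 S1=44 S2=15 S3=69 S4=32 blocked=[]
Op 6: conn=28 S1=44 S2=15 S3=69 S4=56 blocked=[]
Op 7: conn=8 S1=44 S2=-5 S3=69 S4=56 blocked=[2]
Op 8: conn=23 S1=44 S2=-5 S3=69 S4=56 blocked=[2]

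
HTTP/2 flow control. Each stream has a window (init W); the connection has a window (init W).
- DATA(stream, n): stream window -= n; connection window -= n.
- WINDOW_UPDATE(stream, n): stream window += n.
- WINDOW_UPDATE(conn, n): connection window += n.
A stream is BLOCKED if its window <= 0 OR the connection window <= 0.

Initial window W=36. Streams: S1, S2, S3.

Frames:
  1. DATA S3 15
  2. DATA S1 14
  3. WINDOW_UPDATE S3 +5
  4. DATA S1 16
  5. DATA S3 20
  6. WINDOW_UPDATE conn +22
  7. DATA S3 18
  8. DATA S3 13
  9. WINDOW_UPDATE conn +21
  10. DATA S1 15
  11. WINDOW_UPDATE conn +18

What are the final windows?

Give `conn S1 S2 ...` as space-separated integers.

Answer: -14 -9 36 -25

Derivation:
Op 1: conn=21 S1=36 S2=36 S3=21 blocked=[]
Op 2: conn=7 S1=22 S2=36 S3=21 blocked=[]
Op 3: conn=7 S1=22 S2=36 S3=26 blocked=[]
Op 4: conn=-9 S1=6 S2=36 S3=26 blocked=[1, 2, 3]
Op 5: conn=-29 S1=6 S2=36 S3=6 blocked=[1, 2, 3]
Op 6: conn=-7 S1=6 S2=36 S3=6 blocked=[1, 2, 3]
Op 7: conn=-25 S1=6 S2=36 S3=-12 blocked=[1, 2, 3]
Op 8: conn=-38 S1=6 S2=36 S3=-25 blocked=[1, 2, 3]
Op 9: conn=-17 S1=6 S2=36 S3=-25 blocked=[1, 2, 3]
Op 10: conn=-32 S1=-9 S2=36 S3=-25 blocked=[1, 2, 3]
Op 11: conn=-14 S1=-9 S2=36 S3=-25 blocked=[1, 2, 3]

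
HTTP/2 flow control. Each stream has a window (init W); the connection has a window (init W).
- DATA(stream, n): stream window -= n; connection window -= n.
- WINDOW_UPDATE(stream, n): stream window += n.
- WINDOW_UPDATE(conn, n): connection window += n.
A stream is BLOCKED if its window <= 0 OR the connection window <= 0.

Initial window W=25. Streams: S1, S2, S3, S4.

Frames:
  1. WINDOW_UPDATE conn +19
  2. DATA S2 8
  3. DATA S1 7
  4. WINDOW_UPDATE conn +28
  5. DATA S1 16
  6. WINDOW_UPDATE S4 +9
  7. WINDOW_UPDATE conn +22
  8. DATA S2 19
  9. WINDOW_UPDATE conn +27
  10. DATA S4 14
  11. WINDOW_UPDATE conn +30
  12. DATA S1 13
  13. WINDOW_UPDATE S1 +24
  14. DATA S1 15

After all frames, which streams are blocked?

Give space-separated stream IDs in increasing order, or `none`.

Answer: S1 S2

Derivation:
Op 1: conn=44 S1=25 S2=25 S3=25 S4=25 blocked=[]
Op 2: conn=36 S1=25 S2=17 S3=25 S4=25 blocked=[]
Op 3: conn=29 S1=18 S2=17 S3=25 S4=25 blocked=[]
Op 4: conn=57 S1=18 S2=17 S3=25 S4=25 blocked=[]
Op 5: conn=41 S1=2 S2=17 S3=25 S4=25 blocked=[]
Op 6: conn=41 S1=2 S2=17 S3=25 S4=34 blocked=[]
Op 7: conn=63 S1=2 S2=17 S3=25 S4=34 blocked=[]
Op 8: conn=44 S1=2 S2=-2 S3=25 S4=34 blocked=[2]
Op 9: conn=71 S1=2 S2=-2 S3=25 S4=34 blocked=[2]
Op 10: conn=57 S1=2 S2=-2 S3=25 S4=20 blocked=[2]
Op 11: conn=87 S1=2 S2=-2 S3=25 S4=20 blocked=[2]
Op 12: conn=74 S1=-11 S2=-2 S3=25 S4=20 blocked=[1, 2]
Op 13: conn=74 S1=13 S2=-2 S3=25 S4=20 blocked=[2]
Op 14: conn=59 S1=-2 S2=-2 S3=25 S4=20 blocked=[1, 2]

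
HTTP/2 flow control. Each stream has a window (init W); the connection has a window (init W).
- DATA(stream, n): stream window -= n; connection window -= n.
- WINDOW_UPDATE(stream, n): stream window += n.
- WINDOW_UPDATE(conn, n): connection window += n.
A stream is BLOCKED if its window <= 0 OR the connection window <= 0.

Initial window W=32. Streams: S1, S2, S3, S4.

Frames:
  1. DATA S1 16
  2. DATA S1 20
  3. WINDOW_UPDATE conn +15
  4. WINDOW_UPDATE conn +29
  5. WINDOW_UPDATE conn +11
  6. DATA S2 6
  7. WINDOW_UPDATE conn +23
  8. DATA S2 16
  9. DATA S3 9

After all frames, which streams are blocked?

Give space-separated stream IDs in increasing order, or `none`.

Op 1: conn=16 S1=16 S2=32 S3=32 S4=32 blocked=[]
Op 2: conn=-4 S1=-4 S2=32 S3=32 S4=32 blocked=[1, 2, 3, 4]
Op 3: conn=11 S1=-4 S2=32 S3=32 S4=32 blocked=[1]
Op 4: conn=40 S1=-4 S2=32 S3=32 S4=32 blocked=[1]
Op 5: conn=51 S1=-4 S2=32 S3=32 S4=32 blocked=[1]
Op 6: conn=45 S1=-4 S2=26 S3=32 S4=32 blocked=[1]
Op 7: conn=68 S1=-4 S2=26 S3=32 S4=32 blocked=[1]
Op 8: conn=52 S1=-4 S2=10 S3=32 S4=32 blocked=[1]
Op 9: conn=43 S1=-4 S2=10 S3=23 S4=32 blocked=[1]

Answer: S1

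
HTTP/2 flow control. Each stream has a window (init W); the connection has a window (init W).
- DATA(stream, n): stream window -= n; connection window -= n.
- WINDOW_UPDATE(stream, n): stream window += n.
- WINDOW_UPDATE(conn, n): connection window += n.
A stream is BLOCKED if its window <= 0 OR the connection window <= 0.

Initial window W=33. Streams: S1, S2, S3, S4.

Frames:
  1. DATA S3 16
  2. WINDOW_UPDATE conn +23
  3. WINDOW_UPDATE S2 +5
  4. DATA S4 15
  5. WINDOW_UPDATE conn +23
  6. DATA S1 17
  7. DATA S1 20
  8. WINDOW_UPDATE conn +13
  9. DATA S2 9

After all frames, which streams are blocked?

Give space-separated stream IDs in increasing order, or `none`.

Op 1: conn=17 S1=33 S2=33 S3=17 S4=33 blocked=[]
Op 2: conn=40 S1=33 S2=33 S3=17 S4=33 blocked=[]
Op 3: conn=40 S1=33 S2=38 S3=17 S4=33 blocked=[]
Op 4: conn=25 S1=33 S2=38 S3=17 S4=18 blocked=[]
Op 5: conn=48 S1=33 S2=38 S3=17 S4=18 blocked=[]
Op 6: conn=31 S1=16 S2=38 S3=17 S4=18 blocked=[]
Op 7: conn=11 S1=-4 S2=38 S3=17 S4=18 blocked=[1]
Op 8: conn=24 S1=-4 S2=38 S3=17 S4=18 blocked=[1]
Op 9: conn=15 S1=-4 S2=29 S3=17 S4=18 blocked=[1]

Answer: S1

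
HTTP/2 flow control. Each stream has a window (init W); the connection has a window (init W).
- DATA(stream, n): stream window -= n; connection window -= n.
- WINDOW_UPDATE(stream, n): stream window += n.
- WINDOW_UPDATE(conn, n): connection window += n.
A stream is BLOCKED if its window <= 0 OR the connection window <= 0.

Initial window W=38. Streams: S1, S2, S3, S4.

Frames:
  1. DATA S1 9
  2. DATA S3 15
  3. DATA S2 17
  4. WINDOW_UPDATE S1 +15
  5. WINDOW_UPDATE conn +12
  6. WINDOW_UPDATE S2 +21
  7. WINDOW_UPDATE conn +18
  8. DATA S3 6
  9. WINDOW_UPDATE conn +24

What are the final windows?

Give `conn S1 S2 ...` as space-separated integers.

Op 1: conn=29 S1=29 S2=38 S3=38 S4=38 blocked=[]
Op 2: conn=14 S1=29 S2=38 S3=23 S4=38 blocked=[]
Op 3: conn=-3 S1=29 S2=21 S3=23 S4=38 blocked=[1, 2, 3, 4]
Op 4: conn=-3 S1=44 S2=21 S3=23 S4=38 blocked=[1, 2, 3, 4]
Op 5: conn=9 S1=44 S2=21 S3=23 S4=38 blocked=[]
Op 6: conn=9 S1=44 S2=42 S3=23 S4=38 blocked=[]
Op 7: conn=27 S1=44 S2=42 S3=23 S4=38 blocked=[]
Op 8: conn=21 S1=44 S2=42 S3=17 S4=38 blocked=[]
Op 9: conn=45 S1=44 S2=42 S3=17 S4=38 blocked=[]

Answer: 45 44 42 17 38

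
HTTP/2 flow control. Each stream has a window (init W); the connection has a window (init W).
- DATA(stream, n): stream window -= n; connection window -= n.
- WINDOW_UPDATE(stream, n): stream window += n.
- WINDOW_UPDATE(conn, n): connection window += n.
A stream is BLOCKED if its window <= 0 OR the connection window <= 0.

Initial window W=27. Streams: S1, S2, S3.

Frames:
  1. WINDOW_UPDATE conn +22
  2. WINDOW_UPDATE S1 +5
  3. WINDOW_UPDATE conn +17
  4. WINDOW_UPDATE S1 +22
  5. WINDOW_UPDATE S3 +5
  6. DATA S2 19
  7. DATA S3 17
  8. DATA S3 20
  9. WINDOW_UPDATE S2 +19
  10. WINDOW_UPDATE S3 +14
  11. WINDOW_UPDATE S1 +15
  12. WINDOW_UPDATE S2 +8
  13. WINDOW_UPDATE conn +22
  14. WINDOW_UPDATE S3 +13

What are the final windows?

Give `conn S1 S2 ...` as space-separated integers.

Answer: 32 69 35 22

Derivation:
Op 1: conn=49 S1=27 S2=27 S3=27 blocked=[]
Op 2: conn=49 S1=32 S2=27 S3=27 blocked=[]
Op 3: conn=66 S1=32 S2=27 S3=27 blocked=[]
Op 4: conn=66 S1=54 S2=27 S3=27 blocked=[]
Op 5: conn=66 S1=54 S2=27 S3=32 blocked=[]
Op 6: conn=47 S1=54 S2=8 S3=32 blocked=[]
Op 7: conn=30 S1=54 S2=8 S3=15 blocked=[]
Op 8: conn=10 S1=54 S2=8 S3=-5 blocked=[3]
Op 9: conn=10 S1=54 S2=27 S3=-5 blocked=[3]
Op 10: conn=10 S1=54 S2=27 S3=9 blocked=[]
Op 11: conn=10 S1=69 S2=27 S3=9 blocked=[]
Op 12: conn=10 S1=69 S2=35 S3=9 blocked=[]
Op 13: conn=32 S1=69 S2=35 S3=9 blocked=[]
Op 14: conn=32 S1=69 S2=35 S3=22 blocked=[]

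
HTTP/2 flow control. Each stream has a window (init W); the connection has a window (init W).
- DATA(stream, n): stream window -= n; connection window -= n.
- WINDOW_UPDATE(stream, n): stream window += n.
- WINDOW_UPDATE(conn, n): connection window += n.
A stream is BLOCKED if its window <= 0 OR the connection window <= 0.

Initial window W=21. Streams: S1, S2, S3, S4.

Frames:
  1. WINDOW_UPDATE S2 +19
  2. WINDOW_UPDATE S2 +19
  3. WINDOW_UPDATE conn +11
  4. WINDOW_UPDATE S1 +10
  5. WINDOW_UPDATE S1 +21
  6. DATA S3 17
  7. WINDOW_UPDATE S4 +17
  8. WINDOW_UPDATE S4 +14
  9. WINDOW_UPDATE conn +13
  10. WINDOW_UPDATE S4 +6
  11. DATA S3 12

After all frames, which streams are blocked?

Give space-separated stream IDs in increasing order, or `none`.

Answer: S3

Derivation:
Op 1: conn=21 S1=21 S2=40 S3=21 S4=21 blocked=[]
Op 2: conn=21 S1=21 S2=59 S3=21 S4=21 blocked=[]
Op 3: conn=32 S1=21 S2=59 S3=21 S4=21 blocked=[]
Op 4: conn=32 S1=31 S2=59 S3=21 S4=21 blocked=[]
Op 5: conn=32 S1=52 S2=59 S3=21 S4=21 blocked=[]
Op 6: conn=15 S1=52 S2=59 S3=4 S4=21 blocked=[]
Op 7: conn=15 S1=52 S2=59 S3=4 S4=38 blocked=[]
Op 8: conn=15 S1=52 S2=59 S3=4 S4=52 blocked=[]
Op 9: conn=28 S1=52 S2=59 S3=4 S4=52 blocked=[]
Op 10: conn=28 S1=52 S2=59 S3=4 S4=58 blocked=[]
Op 11: conn=16 S1=52 S2=59 S3=-8 S4=58 blocked=[3]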